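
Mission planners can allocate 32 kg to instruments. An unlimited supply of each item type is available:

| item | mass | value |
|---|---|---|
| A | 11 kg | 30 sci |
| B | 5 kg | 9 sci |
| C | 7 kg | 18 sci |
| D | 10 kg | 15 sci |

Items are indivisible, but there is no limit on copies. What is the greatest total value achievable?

84 sci

Best value-per-unit is A at 30/11; filling with it alone gives 2×30 = 60.
Optimal mix: 1×A + 3×C → mass 32, value 84.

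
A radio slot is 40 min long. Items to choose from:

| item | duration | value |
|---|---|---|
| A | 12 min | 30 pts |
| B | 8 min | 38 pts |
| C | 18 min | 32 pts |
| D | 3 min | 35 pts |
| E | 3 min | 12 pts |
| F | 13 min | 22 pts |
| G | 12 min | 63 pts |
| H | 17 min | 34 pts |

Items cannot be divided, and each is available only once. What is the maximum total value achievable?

Check high-value combinations within 40 min:
- A+B+D+E+G: duration 12+8+3+3+12=38, value 30+38+35+12+63=178
- B+D+E+F+G: duration 8+3+3+13+12=39, value 38+35+12+22+63=170
- B+D+G+H: duration 8+3+12+17=40, value 38+35+63+34=170
- A+B+D+G: duration 12+8+3+12=35, value 30+38+35+63=166
Best: 178 pts.

178 pts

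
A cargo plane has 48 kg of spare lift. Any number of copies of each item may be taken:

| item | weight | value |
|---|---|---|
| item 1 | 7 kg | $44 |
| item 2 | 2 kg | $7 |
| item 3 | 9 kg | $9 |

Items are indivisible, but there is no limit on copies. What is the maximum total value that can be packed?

$285

Best value-per-unit is item 1 at 44/7; filling with it alone gives 6×44 = 264.
Optimal mix: 6×item 1 + 3×item 2 → weight 48, value 285.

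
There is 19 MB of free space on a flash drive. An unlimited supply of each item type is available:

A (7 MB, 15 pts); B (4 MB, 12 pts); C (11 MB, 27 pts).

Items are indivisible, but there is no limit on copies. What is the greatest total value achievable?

51 pts

Best value-per-unit is B at 12/4; filling with it alone gives 4×12 = 48.
Optimal mix: 1×A + 3×B → size 19, value 51.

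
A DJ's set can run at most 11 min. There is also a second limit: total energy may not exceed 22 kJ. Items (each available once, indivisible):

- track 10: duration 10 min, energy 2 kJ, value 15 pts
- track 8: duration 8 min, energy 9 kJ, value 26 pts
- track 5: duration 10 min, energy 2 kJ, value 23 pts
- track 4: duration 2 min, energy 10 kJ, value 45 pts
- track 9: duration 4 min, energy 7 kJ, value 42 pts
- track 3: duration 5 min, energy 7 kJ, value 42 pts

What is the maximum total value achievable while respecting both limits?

87 pts

Feasible sets respecting both limits:
- track 4+track 9: duration 6, energy 17, value 87
- track 4+track 3: duration 7, energy 17, value 87
- track 9+track 3: duration 9, energy 14, value 84
- track 8+track 4: duration 10, energy 19, value 71
Best: 87 pts.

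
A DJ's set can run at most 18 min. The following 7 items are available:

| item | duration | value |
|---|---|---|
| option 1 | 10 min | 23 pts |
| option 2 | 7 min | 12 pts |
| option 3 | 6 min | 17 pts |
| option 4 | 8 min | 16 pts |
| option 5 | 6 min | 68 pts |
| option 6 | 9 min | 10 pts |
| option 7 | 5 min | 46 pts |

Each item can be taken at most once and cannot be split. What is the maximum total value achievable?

Check high-value combinations within 18 min:
- option 3+option 5+option 7: duration 6+6+5=17, value 17+68+46=131
- option 2+option 5+option 7: duration 7+6+5=18, value 12+68+46=126
- option 5+option 7: duration 6+5=11, value 68+46=114
- option 1+option 5: duration 10+6=16, value 23+68=91
- option 3+option 5: duration 6+6=12, value 17+68=85
Best: 131 pts.

131 pts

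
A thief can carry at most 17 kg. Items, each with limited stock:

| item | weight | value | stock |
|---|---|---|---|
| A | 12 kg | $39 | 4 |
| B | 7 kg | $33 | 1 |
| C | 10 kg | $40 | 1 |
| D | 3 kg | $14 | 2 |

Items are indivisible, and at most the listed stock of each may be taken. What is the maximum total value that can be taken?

$73

Best selections within weight 17 and stock limits:
- 1×B + 1×C: weight 17, value 73
- 1×C + 2×D: weight 16, value 68
Best: $73.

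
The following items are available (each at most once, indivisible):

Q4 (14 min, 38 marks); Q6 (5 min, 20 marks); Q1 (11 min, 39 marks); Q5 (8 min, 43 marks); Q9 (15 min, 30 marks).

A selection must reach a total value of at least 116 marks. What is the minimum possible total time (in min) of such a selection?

Subsets with value ≥ 116, sorted by total time:
- Q4+Q1+Q5: time 33, value 120
- Q4+Q6+Q1+Q5: time 38, value 140
- Q6+Q1+Q5+Q9: time 39, value 132
- Q4+Q6+Q5+Q9: time 42, value 131
Minimum time: 33 min.

33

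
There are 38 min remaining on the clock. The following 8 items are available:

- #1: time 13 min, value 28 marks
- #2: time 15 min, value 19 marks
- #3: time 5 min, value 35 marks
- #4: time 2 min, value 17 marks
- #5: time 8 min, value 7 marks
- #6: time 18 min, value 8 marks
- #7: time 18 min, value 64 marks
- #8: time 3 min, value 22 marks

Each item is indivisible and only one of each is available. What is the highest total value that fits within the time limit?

145 marks

Check high-value combinations within 38 min:
- #3+#4+#5+#7+#8: time 5+2+8+18+3=36, value 35+17+7+64+22=145
- #1+#3+#4+#7: time 13+5+2+18=38, value 28+35+17+64=144
- #3+#4+#7+#8: time 5+2+18+3=28, value 35+17+64+22=138
Best: 145 marks.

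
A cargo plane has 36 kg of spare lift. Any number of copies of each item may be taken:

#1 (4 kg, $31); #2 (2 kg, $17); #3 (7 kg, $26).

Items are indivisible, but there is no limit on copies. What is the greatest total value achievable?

$306

Best value-per-unit is #2 at 17/2, and filling with it alone uses weight 18×2=36. No mix of the others beats 18×17 = 306.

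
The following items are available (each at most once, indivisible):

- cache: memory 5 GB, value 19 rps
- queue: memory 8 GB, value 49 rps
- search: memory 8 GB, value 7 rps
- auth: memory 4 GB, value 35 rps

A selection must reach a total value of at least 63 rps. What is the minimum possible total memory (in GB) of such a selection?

Subsets with value ≥ 63, sorted by total memory:
- queue+auth: memory 12, value 84
- cache+queue: memory 13, value 68
- cache+queue+auth: memory 17, value 103
- queue+search+auth: memory 20, value 91
Minimum memory: 12 GB.

12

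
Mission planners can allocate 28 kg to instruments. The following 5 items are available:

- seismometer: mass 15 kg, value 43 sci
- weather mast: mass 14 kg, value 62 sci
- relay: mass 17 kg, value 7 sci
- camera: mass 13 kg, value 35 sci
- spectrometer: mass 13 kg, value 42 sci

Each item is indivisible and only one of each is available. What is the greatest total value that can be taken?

104 sci

Check high-value combinations within 28 kg:
- weather mast+spectrometer: mass 14+13=27, value 62+42=104
- weather mast+camera: mass 14+13=27, value 62+35=97
- seismometer+spectrometer: mass 15+13=28, value 43+42=85
Best: 104 sci.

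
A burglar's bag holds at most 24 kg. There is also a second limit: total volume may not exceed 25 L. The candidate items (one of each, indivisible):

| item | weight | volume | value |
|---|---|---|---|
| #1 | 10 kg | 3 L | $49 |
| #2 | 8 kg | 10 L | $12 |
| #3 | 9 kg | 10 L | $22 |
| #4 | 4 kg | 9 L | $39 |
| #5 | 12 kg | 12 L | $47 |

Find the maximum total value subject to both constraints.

$110

Feasible sets respecting both limits:
- #1+#3+#4: weight 23, volume 22, value 110
- #1+#2+#4: weight 22, volume 22, value 100
- #1+#5: weight 22, volume 15, value 96
Best: $110.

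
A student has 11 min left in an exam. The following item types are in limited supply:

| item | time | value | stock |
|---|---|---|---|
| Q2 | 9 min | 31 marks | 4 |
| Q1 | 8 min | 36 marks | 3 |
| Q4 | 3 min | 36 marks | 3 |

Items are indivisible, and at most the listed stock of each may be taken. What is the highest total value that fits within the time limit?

108 marks

Top feasible selections:
- 3×Q4: time 9, value 108
- 2×Q4: time 6, value 72
Best: 108 marks.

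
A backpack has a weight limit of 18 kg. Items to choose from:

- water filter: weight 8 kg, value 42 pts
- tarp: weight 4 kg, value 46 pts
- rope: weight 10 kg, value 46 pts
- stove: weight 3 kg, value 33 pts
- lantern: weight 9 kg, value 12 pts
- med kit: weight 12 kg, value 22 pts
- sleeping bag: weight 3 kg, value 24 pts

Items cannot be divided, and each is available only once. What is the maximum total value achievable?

This is a 0/1 knapsack; check combinations near the capacity.
- water filter+tarp+stove+sleeping bag: weight 8+4+3+3=18, value 42+46+33+24=145
- tarp+rope+stove: weight 4+10+3=17, value 46+46+33=125
- water filter+tarp+stove: weight 8+4+3=15, value 42+46+33=121
- tarp+rope+sleeping bag: weight 4+10+3=17, value 46+46+24=116
- water filter+tarp+sleeping bag: weight 8+4+3=15, value 42+46+24=112
Best: 145 pts.

145 pts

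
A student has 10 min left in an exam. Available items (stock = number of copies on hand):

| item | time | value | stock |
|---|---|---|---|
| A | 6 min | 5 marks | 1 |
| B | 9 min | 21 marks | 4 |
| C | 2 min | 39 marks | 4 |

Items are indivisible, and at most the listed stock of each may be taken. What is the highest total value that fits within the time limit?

Top feasible selections:
- 4×C: time 8, value 156
- 3×C: time 6, value 117
- 1×A + 2×C: time 10, value 83
- 2×C: time 4, value 78
Best: 156 marks.

156 marks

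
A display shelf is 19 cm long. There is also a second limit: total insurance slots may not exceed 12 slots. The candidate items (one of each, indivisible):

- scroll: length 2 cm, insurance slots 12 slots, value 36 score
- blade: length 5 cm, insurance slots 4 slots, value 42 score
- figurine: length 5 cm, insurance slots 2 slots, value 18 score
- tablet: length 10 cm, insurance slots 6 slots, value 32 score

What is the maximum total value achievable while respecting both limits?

74 score

Feasible sets respecting both limits:
- blade+tablet: length 15, insurance slots 10, value 74
- blade+figurine: length 10, insurance slots 6, value 60
- figurine+tablet: length 15, insurance slots 8, value 50
Best: 74 score.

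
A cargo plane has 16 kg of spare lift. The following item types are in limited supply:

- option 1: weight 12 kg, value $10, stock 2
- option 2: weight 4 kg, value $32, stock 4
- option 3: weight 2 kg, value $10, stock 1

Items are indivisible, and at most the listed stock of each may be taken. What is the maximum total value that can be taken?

$128

Best selections within weight 16 and stock limits:
- 4×option 2: weight 16, value 128
- 3×option 2 + 1×option 3: weight 14, value 106
- 3×option 2: weight 12, value 96
- 2×option 2 + 1×option 3: weight 10, value 74
Best: $128.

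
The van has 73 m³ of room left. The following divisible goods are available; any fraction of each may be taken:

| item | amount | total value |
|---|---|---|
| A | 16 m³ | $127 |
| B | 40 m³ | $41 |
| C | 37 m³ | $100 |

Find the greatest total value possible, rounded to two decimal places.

Take in order of value per unit:
- A (127/16 per unit): all 16 → value 127, running total 127.00
- C (100/37 per unit): all 37 → value 100, running total 227.00
- B (41/40 per unit): 20 of 40 → value 20×41/40 = 20.5000, running total 247.50
Total 247.50.

247.50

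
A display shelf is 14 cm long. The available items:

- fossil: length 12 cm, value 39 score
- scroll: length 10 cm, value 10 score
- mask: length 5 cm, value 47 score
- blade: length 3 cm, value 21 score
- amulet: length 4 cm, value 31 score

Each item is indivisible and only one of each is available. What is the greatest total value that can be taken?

This is a 0/1 knapsack; check combinations near the capacity.
- mask+blade+amulet: length 5+3+4=12, value 47+21+31=99
- mask+amulet: length 5+4=9, value 47+31=78
- mask+blade: length 5+3=8, value 47+21=68
- blade+amulet: length 3+4=7, value 21+31=52
Best: 99 score.

99 score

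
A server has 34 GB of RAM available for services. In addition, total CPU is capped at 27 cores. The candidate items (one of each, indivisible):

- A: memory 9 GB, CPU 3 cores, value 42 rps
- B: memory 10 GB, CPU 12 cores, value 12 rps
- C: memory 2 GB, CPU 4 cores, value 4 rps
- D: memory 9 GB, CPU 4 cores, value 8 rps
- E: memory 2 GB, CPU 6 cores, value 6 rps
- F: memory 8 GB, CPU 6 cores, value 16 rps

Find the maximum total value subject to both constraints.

76 rps

Feasible sets respecting both limits:
- A+B+E+F: memory 29, CPU 27, value 76
- A+C+D+E+F: memory 30, CPU 23, value 76
- A+B+C+F: memory 29, CPU 25, value 74
Best: 76 rps.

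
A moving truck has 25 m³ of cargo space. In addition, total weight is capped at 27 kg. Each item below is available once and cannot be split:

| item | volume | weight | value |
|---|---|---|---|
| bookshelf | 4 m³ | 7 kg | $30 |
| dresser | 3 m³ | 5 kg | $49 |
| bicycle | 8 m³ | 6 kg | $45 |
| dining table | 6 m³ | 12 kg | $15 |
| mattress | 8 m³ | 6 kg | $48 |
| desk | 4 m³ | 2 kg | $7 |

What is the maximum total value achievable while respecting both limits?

Feasible sets respecting both limits:
- bookshelf+dresser+bicycle+mattress: volume 23, weight 24, value 172
- dresser+bicycle+mattress+desk: volume 23, weight 19, value 149
- dresser+bicycle+mattress: volume 19, weight 17, value 142
Best: $172.

$172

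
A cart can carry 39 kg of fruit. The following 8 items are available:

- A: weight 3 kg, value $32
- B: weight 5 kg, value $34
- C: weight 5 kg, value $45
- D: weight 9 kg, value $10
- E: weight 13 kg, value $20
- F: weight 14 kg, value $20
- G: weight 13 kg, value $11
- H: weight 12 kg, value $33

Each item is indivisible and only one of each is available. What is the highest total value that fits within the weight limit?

Check high-value combinations within 39 kg:
- A+B+C+E+H: weight 3+5+5+13+12=38, value 32+34+45+20+33=164
- A+B+C+F+H: weight 3+5+5+14+12=39, value 32+34+45+20+33=164
- A+B+C+G+H: weight 3+5+5+13+12=38, value 32+34+45+11+33=155
- A+B+C+D+H: weight 3+5+5+9+12=34, value 32+34+45+10+33=154
Best: $164.

$164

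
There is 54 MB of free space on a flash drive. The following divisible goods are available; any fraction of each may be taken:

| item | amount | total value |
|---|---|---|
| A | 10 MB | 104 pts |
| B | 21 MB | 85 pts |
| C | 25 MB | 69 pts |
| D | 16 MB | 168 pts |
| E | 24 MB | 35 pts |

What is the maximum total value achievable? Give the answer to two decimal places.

376.32

Take in order of value per unit:
- D (168/16 per unit): all 16 → value 168, running total 168.00
- A (104/10 per unit): all 10 → value 104, running total 272.00
- B (85/21 per unit): all 21 → value 85, running total 357.00
- C (69/25 per unit): 7 of 25 → value 7×69/25 = 19.3200, running total 376.32
Total 376.32.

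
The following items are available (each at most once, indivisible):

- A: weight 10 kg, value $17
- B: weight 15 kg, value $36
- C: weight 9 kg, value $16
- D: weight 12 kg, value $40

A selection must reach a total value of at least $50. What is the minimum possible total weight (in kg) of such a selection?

Subsets with value ≥ 50, sorted by total weight:
- C+D: weight 21, value 56
- A+D: weight 22, value 57
- B+C: weight 24, value 52
- A+B: weight 25, value 53
Minimum weight: 21 kg.

21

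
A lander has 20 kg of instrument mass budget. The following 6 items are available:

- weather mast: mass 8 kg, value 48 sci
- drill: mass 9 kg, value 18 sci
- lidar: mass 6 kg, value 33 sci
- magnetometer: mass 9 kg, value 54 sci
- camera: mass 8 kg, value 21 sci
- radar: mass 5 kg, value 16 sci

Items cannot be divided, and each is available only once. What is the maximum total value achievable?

103 sci

Check high-value combinations within 20 kg:
- lidar+magnetometer+radar: mass 6+9+5=20, value 33+54+16=103
- weather mast+magnetometer: mass 8+9=17, value 48+54=102
- weather mast+lidar+radar: mass 8+6+5=19, value 48+33+16=97
- lidar+magnetometer: mass 6+9=15, value 33+54=87
- weather mast+lidar: mass 8+6=14, value 48+33=81
Best: 103 sci.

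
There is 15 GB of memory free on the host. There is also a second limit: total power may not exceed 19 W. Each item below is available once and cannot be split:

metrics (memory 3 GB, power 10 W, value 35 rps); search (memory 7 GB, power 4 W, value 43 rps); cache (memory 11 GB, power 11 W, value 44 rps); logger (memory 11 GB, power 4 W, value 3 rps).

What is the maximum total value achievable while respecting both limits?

Feasible sets respecting both limits:
- metrics+search: memory 10, power 14, value 78
- cache: memory 11, power 11, value 44
- search: memory 7, power 4, value 43
Best: 78 rps.

78 rps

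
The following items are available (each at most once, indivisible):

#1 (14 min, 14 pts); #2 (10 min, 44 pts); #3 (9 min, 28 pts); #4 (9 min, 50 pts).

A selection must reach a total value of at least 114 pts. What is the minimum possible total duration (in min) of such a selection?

28

Subsets with value ≥ 114, sorted by total duration:
- #2+#3+#4: duration 28, value 122
- #1+#2+#3+#4: duration 42, value 136
Minimum duration: 28 min.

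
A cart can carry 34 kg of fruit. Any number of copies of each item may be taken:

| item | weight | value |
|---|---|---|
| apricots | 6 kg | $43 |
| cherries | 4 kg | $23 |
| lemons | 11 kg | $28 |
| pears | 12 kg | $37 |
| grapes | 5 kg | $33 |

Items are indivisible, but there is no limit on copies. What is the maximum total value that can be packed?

Best value-per-unit is apricots at 43/6; filling with it alone gives 5×43 = 215.
Optimal mix: 5×apricots + 1×cherries → weight 34, value 238.

$238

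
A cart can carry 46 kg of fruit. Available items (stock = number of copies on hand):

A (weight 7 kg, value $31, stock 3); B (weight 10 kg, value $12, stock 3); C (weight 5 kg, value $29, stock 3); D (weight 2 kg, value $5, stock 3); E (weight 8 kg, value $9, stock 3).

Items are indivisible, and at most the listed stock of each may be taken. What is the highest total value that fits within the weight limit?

$195

Best selections within weight 46 and stock limits:
- 3×A + 3×C + 3×D: weight 42, value 195
- 3×A + 3×C + 1×D + 1×E: weight 46, value 194
- 3×A + 1×B + 3×C: weight 46, value 192
- 3×A + 3×C + 2×D: weight 40, value 190
Best: $195.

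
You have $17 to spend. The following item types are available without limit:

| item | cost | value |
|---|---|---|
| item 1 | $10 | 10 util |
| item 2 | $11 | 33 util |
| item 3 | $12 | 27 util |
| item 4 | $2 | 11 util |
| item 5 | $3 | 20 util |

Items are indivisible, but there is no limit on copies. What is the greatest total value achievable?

111 util

Best value-per-unit is item 5 at 20/3; filling with it alone gives 5×20 = 100.
Optimal mix: 1×item 4 + 5×item 5 → cost 17, value 111.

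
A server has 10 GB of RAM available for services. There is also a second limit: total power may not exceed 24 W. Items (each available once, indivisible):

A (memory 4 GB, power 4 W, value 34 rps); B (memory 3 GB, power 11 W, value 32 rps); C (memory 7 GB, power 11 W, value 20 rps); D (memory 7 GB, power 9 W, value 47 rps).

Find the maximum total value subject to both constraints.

79 rps

Feasible sets respecting both limits:
- B+D: memory 10, power 20, value 79
- A+B: memory 7, power 15, value 66
- B+C: memory 10, power 22, value 52
Best: 79 rps.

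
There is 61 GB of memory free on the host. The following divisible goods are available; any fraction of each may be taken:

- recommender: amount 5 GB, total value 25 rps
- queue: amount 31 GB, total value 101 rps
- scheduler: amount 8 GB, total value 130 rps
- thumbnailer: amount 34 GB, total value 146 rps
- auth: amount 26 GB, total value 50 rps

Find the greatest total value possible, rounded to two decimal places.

346.61

Take in order of value per unit:
- scheduler (130/8 per unit): all 8 → value 130, running total 130.00
- recommender (25/5 per unit): all 5 → value 25, running total 155.00
- thumbnailer (146/34 per unit): all 34 → value 146, running total 301.00
- queue (101/31 per unit): 14 of 31 → value 14×101/31 = 45.6129, running total 346.61
Total 346.61.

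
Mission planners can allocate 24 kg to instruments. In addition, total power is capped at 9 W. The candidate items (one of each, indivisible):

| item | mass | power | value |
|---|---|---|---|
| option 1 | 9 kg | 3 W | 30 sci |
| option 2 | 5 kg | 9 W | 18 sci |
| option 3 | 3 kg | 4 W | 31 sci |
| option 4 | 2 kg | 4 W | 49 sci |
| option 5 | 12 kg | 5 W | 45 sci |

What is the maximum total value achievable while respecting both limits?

Feasible sets respecting both limits:
- option 4+option 5: mass 14, power 9, value 94
- option 3+option 4: mass 5, power 8, value 80
- option 1+option 4: mass 11, power 7, value 79
Best: 94 sci.

94 sci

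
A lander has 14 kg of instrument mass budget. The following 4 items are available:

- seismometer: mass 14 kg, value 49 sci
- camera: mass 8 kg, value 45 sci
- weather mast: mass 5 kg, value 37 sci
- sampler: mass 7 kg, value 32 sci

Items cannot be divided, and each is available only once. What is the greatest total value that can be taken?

This is a 0/1 knapsack; check combinations near the capacity.
- camera+weather mast: mass 8+5=13, value 45+37=82
- weather mast+sampler: mass 5+7=12, value 37+32=69
- seismometer: mass 14, value 49
- camera: mass 8, value 45
Best: 82 sci.

82 sci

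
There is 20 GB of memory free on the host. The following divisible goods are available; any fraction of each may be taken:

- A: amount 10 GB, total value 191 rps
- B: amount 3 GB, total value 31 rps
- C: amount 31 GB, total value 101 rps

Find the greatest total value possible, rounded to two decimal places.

244.81

Take in order of value per unit:
- A (191/10 per unit): all 10 → value 191, running total 191.00
- B (31/3 per unit): all 3 → value 31, running total 222.00
- C (101/31 per unit): 7 of 31 → value 7×101/31 = 22.8065, running total 244.81
Total 244.81.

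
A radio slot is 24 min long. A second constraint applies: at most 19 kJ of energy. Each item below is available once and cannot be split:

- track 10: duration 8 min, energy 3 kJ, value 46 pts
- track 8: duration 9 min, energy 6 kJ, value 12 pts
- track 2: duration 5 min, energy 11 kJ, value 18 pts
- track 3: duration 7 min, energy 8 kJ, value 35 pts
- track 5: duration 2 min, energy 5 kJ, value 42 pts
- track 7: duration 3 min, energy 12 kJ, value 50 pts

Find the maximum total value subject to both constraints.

123 pts

Feasible sets respecting both limits:
- track 10+track 3+track 5: duration 17, energy 16, value 123
- track 10+track 2+track 5: duration 15, energy 19, value 106
- track 10+track 8+track 5: duration 19, energy 14, value 100
- track 10+track 7: duration 11, energy 15, value 96
Best: 123 pts.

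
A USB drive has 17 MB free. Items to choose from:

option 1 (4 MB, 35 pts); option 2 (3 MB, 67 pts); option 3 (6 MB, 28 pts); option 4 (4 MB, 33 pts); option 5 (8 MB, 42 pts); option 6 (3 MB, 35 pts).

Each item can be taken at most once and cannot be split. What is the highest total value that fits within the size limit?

170 pts

This is a 0/1 knapsack; check combinations near the capacity.
- option 1+option 2+option 4+option 6: size 4+3+4+3=14, value 35+67+33+35=170
- option 1+option 2+option 3+option 6: size 4+3+6+3=16, value 35+67+28+35=165
- option 2+option 3+option 4+option 6: size 3+6+4+3=16, value 67+28+33+35=163
- option 1+option 2+option 3+option 4: size 4+3+6+4=17, value 35+67+28+33=163
- option 2+option 5+option 6: size 3+8+3=14, value 67+42+35=144
Best: 170 pts.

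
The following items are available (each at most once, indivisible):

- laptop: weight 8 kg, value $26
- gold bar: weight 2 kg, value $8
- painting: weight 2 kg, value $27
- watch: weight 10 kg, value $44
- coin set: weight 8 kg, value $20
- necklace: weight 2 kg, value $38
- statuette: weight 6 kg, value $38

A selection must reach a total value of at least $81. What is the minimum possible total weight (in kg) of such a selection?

Subsets with value ≥ 81, sorted by total weight:
- painting+necklace+statuette: weight 10, value 103
- gold bar+necklace+statuette: weight 10, value 84
- gold bar+painting+necklace+statuette: weight 12, value 111
Minimum weight: 10 kg.

10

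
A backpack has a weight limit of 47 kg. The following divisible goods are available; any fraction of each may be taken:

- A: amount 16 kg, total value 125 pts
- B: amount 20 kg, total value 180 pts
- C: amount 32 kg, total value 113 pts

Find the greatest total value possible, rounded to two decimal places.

Take in order of value per unit:
- B (180/20 per unit): all 20 → value 180, running total 180.00
- A (125/16 per unit): all 16 → value 125, running total 305.00
- C (113/32 per unit): 11 of 32 → value 11×113/32 = 38.8438, running total 343.84
Total 343.84.

343.84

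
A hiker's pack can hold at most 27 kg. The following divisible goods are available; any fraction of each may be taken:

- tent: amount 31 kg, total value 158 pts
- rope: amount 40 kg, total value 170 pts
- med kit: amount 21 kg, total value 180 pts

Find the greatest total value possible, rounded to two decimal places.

Take in order of value per unit:
- med kit (180/21 per unit): all 21 → value 180, running total 180.00
- tent (158/31 per unit): 6 of 31 → value 6×158/31 = 30.5806, running total 210.58
Total 210.58.

210.58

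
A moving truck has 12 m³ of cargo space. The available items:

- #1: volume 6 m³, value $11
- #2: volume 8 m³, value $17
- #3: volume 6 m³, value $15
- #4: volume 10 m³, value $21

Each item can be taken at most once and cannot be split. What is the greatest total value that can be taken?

This is a 0/1 knapsack; check combinations near the capacity.
- #1+#3: volume 6+6=12, value 11+15=26
- #4: volume 10, value 21
- #2: volume 8, value 17
Best: $26.

$26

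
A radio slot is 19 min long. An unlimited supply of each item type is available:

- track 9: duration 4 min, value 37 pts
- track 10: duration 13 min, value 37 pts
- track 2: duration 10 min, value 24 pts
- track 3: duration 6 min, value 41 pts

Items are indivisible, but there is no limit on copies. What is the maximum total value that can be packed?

Best value-per-unit is track 9 at 37/4; filling with it alone gives 4×37 = 148.
Optimal mix: 3×track 9 + 1×track 3 → duration 18, value 152.

152 pts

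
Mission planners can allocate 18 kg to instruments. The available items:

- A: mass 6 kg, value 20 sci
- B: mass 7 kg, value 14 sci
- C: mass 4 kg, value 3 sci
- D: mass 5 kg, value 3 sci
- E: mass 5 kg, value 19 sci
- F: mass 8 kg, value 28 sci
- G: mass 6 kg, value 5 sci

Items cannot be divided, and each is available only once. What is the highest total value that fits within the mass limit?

Check high-value combinations within 18 kg:
- A+B+E: mass 6+7+5=18, value 20+14+19=53
- A+C+F: mass 6+4+8=18, value 20+3+28=51
- C+E+F: mass 4+5+8=17, value 3+19+28=50
Best: 53 sci.

53 sci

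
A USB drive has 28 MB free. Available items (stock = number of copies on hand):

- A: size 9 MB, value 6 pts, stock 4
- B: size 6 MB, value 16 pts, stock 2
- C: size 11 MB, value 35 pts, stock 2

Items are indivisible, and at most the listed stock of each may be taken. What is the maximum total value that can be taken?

86 pts

Best selections within size 28 and stock limits:
- 1×B + 2×C: size 28, value 86
- 2×C: size 22, value 70
- 2×B + 1×C: size 23, value 67
- 1×A + 1×B + 1×C: size 26, value 57
Best: 86 pts.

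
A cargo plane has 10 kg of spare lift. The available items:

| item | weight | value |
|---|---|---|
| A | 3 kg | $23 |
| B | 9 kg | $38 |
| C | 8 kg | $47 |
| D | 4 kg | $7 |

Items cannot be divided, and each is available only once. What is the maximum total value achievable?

Check high-value combinations within 10 kg:
- C: weight 8, value 47
- B: weight 9, value 38
- A+D: weight 3+4=7, value 23+7=30
Best: $47.

$47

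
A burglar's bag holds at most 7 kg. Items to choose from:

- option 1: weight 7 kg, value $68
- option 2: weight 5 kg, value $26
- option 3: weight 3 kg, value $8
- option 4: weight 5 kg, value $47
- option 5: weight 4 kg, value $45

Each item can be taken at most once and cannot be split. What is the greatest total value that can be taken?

Check high-value combinations within 7 kg:
- option 1: weight 7, value 68
- option 3+option 5: weight 3+4=7, value 8+45=53
- option 4: weight 5, value 47
- option 5: weight 4, value 45
Best: $68.

$68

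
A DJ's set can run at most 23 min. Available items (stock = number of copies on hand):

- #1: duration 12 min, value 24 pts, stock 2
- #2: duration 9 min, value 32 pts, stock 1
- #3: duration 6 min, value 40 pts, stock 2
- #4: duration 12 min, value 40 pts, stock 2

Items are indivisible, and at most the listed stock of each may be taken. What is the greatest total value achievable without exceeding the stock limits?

112 pts

Best selections within duration 23 and stock limits:
- 1×#2 + 2×#3: duration 21, value 112
- 2×#3: duration 12, value 80
- 1×#3 + 1×#4: duration 18, value 80
- 1×#2 + 1×#3: duration 15, value 72
Best: 112 pts.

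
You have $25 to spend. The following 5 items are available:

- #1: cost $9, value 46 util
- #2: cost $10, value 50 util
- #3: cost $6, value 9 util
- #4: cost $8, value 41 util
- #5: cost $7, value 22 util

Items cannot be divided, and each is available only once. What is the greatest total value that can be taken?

Check high-value combinations within $25:
- #2+#4+#5: cost 10+8+7=25, value 50+41+22=113
- #1+#4+#5: cost 9+8+7=24, value 46+41+22=109
- #1+#2+#3: cost 9+10+6=25, value 46+50+9=105
Best: 113 util.

113 util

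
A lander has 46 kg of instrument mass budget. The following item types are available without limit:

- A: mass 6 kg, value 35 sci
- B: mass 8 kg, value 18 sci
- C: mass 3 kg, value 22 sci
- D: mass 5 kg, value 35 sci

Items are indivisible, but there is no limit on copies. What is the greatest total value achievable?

334 sci

Best value-per-unit is C at 22/3; filling with it alone gives 15×22 = 330.
Optimal mix: 12×C + 2×D → mass 46, value 334.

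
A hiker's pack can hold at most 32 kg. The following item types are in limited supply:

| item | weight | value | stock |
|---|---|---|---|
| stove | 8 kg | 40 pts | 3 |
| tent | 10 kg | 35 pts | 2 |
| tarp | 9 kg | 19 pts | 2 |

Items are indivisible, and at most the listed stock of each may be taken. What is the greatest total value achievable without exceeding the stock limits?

Top feasible selections:
- 3×stove: weight 24, value 120
- 2×stove + 1×tent: weight 26, value 115
- 1×stove + 2×tent: weight 28, value 110
Best: 120 pts.

120 pts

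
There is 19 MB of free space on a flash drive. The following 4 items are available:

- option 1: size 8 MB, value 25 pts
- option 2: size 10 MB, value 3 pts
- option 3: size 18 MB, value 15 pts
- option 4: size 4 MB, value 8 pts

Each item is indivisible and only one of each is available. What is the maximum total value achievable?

33 pts

Check high-value combinations within 19 MB:
- option 1+option 4: size 8+4=12, value 25+8=33
- option 1+option 2: size 8+10=18, value 25+3=28
- option 1: size 8, value 25
- option 3: size 18, value 15
Best: 33 pts.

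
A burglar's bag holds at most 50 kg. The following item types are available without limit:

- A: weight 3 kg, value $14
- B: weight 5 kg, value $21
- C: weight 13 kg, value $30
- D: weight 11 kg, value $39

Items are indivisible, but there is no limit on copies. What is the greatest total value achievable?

Best value-per-unit is A at 14/3; filling with it alone gives 16×14 = 224.
Optimal mix: 15×A + 1×B → weight 50, value 231.

$231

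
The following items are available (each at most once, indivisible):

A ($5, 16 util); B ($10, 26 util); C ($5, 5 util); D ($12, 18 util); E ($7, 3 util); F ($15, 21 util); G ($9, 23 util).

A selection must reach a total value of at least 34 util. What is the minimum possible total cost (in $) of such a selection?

14

Subsets with value ≥ 34, sorted by total cost:
- A+G: cost 14, value 39
- A+B: cost 15, value 42
- A+D: cost 17, value 34
- B+G: cost 19, value 49
Minimum cost: 14 $.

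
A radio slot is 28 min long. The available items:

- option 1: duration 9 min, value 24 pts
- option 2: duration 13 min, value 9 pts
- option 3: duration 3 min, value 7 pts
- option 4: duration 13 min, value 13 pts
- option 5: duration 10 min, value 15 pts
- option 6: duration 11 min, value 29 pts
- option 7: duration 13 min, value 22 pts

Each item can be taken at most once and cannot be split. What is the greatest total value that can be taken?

Check high-value combinations within 28 min:
- option 1+option 3+option 6: duration 9+3+11=23, value 24+7+29=60
- option 3+option 6+option 7: duration 3+11+13=27, value 7+29+22=58
- option 1+option 6: duration 9+11=20, value 24+29=53
- option 1+option 3+option 7: duration 9+3+13=25, value 24+7+22=53
Best: 60 pts.

60 pts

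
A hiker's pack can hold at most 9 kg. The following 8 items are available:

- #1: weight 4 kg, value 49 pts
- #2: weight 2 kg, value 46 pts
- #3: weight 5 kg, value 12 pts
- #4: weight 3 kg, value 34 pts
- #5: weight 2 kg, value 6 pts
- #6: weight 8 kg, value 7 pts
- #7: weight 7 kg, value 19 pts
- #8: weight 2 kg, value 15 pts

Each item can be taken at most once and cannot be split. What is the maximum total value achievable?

Check high-value combinations within 9 kg:
- #1+#2+#4: weight 4+2+3=9, value 49+46+34=129
- #1+#2+#8: weight 4+2+2=8, value 49+46+15=110
- #1+#2+#5: weight 4+2+2=8, value 49+46+6=101
- #2+#4+#5+#8: weight 2+3+2+2=9, value 46+34+6+15=101
Best: 129 pts.

129 pts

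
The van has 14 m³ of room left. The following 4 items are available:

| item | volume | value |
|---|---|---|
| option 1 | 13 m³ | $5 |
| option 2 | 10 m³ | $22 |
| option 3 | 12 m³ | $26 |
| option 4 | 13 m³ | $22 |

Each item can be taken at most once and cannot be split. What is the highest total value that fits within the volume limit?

Check high-value combinations within 14 m³:
- option 3: volume 12, value 26
- option 2: volume 10, value 22
- option 4: volume 13, value 22
- option 1: volume 13, value 5
Best: $26.

$26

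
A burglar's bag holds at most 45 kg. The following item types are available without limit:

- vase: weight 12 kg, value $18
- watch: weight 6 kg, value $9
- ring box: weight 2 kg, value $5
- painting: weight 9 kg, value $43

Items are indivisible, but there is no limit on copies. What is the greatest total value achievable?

Best value-per-unit is painting at 43/9, and filling with it alone uses weight 5×9=45. No mix of the others beats 5×43 = 215.

$215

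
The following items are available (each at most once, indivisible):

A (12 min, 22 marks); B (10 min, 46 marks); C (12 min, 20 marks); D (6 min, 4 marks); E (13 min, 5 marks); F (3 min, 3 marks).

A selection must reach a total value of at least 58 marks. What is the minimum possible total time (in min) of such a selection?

22

Subsets with value ≥ 58, sorted by total time:
- A+B: time 22, value 68
- B+C: time 22, value 66
Minimum time: 22 min.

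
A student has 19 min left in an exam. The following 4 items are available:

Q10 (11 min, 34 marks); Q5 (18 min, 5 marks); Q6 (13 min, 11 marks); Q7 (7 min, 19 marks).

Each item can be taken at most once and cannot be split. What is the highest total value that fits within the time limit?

Check high-value combinations within 19 min:
- Q10+Q7: time 11+7=18, value 34+19=53
- Q10: time 11, value 34
- Q7: time 7, value 19
- Q6: time 13, value 11
Best: 53 marks.

53 marks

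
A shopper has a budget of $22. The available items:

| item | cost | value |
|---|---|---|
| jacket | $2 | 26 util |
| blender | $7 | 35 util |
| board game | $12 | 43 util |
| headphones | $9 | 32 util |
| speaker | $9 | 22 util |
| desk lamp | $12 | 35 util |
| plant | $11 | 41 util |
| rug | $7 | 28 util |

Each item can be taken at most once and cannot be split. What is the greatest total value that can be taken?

104 util

Check high-value combinations within $22:
- jacket+blender+board game: cost 2+7+12=21, value 26+35+43=104
- jacket+blender+plant: cost 2+7+11=20, value 26+35+41=102
- jacket+headphones+plant: cost 2+9+11=22, value 26+32+41=99
- jacket+board game+rug: cost 2+12+7=21, value 26+43+28=97
Best: 104 util.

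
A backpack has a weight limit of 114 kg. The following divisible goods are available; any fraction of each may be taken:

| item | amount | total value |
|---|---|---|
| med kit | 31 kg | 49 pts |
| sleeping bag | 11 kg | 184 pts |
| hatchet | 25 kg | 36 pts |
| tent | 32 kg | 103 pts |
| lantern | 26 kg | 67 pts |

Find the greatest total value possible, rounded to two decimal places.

Take in order of value per unit:
- sleeping bag (184/11 per unit): all 11 → value 184, running total 184.00
- tent (103/32 per unit): all 32 → value 103, running total 287.00
- lantern (67/26 per unit): all 26 → value 67, running total 354.00
- med kit (49/31 per unit): all 31 → value 49, running total 403.00
- hatchet (36/25 per unit): 14 of 25 → value 14×36/25 = 20.1600, running total 423.16
Total 423.16.

423.16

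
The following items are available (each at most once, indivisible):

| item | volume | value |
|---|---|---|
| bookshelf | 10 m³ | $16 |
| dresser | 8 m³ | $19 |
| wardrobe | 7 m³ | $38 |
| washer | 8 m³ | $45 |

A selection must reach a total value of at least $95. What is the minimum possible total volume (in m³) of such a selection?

23

Subsets with value ≥ 95, sorted by total volume:
- dresser+wardrobe+washer: volume 23, value 102
- bookshelf+wardrobe+washer: volume 25, value 99
Minimum volume: 23 m³.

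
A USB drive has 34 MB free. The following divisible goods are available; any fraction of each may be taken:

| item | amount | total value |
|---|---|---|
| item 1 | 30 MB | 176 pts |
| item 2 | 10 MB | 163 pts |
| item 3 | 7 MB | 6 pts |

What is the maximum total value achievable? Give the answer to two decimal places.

303.80

Take in order of value per unit:
- item 2 (163/10 per unit): all 10 → value 163, running total 163.00
- item 1 (176/30 per unit): 24 of 30 → value 24×176/30 = 140.8000, running total 303.80
Total 303.80.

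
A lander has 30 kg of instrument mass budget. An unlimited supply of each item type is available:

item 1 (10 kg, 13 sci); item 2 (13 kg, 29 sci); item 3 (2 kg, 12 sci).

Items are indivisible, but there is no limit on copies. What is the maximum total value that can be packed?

180 sci

Best value-per-unit is item 3 at 12/2, and filling with it alone uses mass 15×2=30. No mix of the others beats 15×12 = 180.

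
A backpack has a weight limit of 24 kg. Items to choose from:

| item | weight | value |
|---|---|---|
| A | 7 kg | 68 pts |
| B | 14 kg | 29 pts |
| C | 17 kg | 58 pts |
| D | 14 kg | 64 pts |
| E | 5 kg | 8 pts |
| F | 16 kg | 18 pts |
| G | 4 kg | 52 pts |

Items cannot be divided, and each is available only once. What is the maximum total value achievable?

132 pts

This is a 0/1 knapsack; check combinations near the capacity.
- A+D: weight 7+14=21, value 68+64=132
- A+E+G: weight 7+5+4=16, value 68+8+52=128
- A+C: weight 7+17=24, value 68+58=126
Best: 132 pts.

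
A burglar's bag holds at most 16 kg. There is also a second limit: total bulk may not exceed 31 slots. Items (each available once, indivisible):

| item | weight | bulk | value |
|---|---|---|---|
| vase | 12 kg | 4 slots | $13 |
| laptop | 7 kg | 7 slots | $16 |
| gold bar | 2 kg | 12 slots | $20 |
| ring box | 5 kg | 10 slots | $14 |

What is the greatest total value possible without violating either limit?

$50

Feasible sets respecting both limits:
- laptop+gold bar+ring box: weight 14, bulk 29, value 50
- laptop+gold bar: weight 9, bulk 19, value 36
- gold bar+ring box: weight 7, bulk 22, value 34
Best: $50.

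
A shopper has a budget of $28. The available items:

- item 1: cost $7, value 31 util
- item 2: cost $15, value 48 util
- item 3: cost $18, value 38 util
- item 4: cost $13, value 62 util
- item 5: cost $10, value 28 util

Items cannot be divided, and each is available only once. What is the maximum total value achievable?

Check high-value combinations within $28:
- item 2+item 4: cost 15+13=28, value 48+62=110
- item 1+item 4: cost 7+13=20, value 31+62=93
- item 4+item 5: cost 13+10=23, value 62+28=90
Best: 110 util.

110 util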